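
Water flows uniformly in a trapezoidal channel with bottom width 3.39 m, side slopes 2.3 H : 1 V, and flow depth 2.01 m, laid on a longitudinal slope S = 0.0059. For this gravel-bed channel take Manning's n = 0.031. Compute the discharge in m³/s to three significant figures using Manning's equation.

45.0 m³/s

A = (b + z·y)·y = (3.39 + 2.3×2.01)×2.01 = 16.11 m²
P = b + 2y√(1+z²) = 3.39 + 2×2.01×√(1+2.3²) = 13.47 m
R = A/P = 16.11/13.47 = 1.196 m
Q = (1/n)·A·R^(2/3)·S^(1/2) = (1/0.031) × 16.11 × 1.196^(2/3) × 0.0059^(1/2) = 44.95 m³/s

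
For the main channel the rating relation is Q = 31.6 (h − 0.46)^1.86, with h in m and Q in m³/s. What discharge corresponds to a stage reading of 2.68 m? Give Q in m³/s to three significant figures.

139 m³/s

Q = 31.6 × (2.68 − 0.46)^1.86 = 31.6 × 2.22^1.86 = 139.3 m³/s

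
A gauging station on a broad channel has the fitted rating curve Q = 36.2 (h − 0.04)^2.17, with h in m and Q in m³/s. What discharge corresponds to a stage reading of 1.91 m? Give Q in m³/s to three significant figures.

141 m³/s

Q = 36.2 × (1.91 − 0.04)^2.17 = 36.2 × 1.87^2.17 = 140.8 m³/s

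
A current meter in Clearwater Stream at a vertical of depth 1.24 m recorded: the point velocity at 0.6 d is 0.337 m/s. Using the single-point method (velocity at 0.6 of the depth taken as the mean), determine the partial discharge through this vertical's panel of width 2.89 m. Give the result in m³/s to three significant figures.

v̄ = v₀.₆ = 0.337 m/s
q = v̄ × d × w = 0.3370 × 1.24 × 2.89 = 1.208 m³/s

1.21 m³/s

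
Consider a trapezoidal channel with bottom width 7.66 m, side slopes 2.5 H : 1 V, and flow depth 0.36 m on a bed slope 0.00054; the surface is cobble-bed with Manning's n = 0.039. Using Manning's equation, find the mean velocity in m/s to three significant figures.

A = (b + z·y)·y = (7.66 + 2.5×0.36)×0.36 = 3.082 m²
P = b + 2y√(1+z²) = 7.66 + 2×0.36×√(1+2.5²) = 9.599 m
R = A/P = 3.082/9.599 = 0.3210 m
Q = (1/n)·A·R^(2/3)·S^(1/2) = (1/0.039) × 3.082 × 0.3210^(2/3) × 0.00054^(1/2) = 0.8609 m³/s
V = Q/A = 0.8609/3.082 = 0.2794 m/s

0.279 m/s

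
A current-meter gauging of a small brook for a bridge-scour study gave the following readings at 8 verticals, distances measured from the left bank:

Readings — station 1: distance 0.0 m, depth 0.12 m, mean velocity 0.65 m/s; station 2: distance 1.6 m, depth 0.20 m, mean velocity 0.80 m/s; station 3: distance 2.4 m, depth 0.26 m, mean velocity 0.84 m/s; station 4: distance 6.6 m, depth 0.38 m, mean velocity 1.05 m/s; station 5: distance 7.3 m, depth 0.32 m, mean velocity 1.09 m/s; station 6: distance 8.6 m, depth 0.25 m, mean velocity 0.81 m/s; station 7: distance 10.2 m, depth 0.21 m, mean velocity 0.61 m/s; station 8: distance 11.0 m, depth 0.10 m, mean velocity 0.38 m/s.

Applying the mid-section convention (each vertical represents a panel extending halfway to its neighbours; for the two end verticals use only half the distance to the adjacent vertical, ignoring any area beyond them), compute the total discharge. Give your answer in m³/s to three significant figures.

2.59 m³/s

w_1 = (1.6 − 0.0)/2 = 0.8 m; q_1 = 0.65 × 0.12 × 0.8 = 0.06240 m³/s
w_2 = (2.4 − 0.0)/2 = 1.2 m; q_2 = 0.80 × 0.20 × 1.2 = 0.1920 m³/s
w_3 = (6.6 − 1.6)/2 = 2.5 m; q_3 = 0.84 × 0.26 × 2.5 = 0.5460 m³/s
w_4 = (7.3 − 2.4)/2 = 2.45 m; q_4 = 1.05 × 0.38 × 2.45 = 0.9776 m³/s
w_5 = (8.6 − 6.6)/2 = 1 m; q_5 = 1.09 × 0.32 × 1 = 0.3488 m³/s
w_6 = (10.2 − 7.3)/2 = 1.45 m; q_6 = 0.81 × 0.25 × 1.45 = 0.2936 m³/s
w_7 = (11.0 − 8.6)/2 = 1.2 m; q_7 = 0.61 × 0.21 × 1.2 = 0.1537 m³/s
w_8 = (11.0 − 10.2)/2 = 0.4 m; q_8 = 0.38 × 0.10 × 0.4 = 0.01520 m³/s
Q = Σ qᵢ = 2.589 m³/s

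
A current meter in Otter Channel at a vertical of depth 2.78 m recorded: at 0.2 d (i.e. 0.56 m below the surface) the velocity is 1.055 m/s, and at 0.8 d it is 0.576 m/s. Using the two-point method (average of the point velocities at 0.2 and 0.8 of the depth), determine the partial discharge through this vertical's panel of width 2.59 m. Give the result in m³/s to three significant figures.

v̄ = (1.055 + 0.576) / 2 = 0.8155 m/s
q = v̄ × d × w = 0.8155 × 2.78 × 2.59 = 5.872 m³/s

5.87 m³/s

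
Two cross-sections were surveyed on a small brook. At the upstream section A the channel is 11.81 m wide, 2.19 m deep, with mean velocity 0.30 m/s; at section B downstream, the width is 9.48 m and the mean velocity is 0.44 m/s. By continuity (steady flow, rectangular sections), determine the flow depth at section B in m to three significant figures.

Q = A₁V₁ = (11.81×2.19) × 0.30 = 7.759 m³/s
d₂ = Q/(b₂ V₂) = 7.759/(9.48×0.44) = 1.860 m

1.86 m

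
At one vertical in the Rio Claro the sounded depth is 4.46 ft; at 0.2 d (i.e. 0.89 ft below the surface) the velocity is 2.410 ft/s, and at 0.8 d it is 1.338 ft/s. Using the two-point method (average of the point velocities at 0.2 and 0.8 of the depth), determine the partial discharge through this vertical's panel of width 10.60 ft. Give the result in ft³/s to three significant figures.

88.6 ft³/s

v̄ = (2.410 + 1.338) / 2 = 1.874 ft/s
q = v̄ × d × w = 1.874 × 4.46 × 10.60 = 88.60 ft³/s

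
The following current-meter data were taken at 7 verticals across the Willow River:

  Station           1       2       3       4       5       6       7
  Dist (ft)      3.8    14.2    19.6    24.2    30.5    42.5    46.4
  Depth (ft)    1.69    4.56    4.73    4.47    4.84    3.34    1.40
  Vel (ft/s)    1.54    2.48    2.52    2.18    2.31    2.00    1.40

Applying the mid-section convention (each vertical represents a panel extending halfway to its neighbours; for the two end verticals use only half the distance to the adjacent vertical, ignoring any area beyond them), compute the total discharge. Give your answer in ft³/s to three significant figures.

375 ft³/s

w_1 = (14.2 − 3.8)/2 = 5.2 ft; q_1 = 1.54 × 1.69 × 5.2 = 13.53 ft³/s
w_2 = (19.6 − 3.8)/2 = 7.9 ft; q_2 = 2.48 × 4.56 × 7.9 = 89.34 ft³/s
w_3 = (24.2 − 14.2)/2 = 5 ft; q_3 = 2.52 × 4.73 × 5 = 59.60 ft³/s
w_4 = (30.5 − 19.6)/2 = 5.45 ft; q_4 = 2.18 × 4.47 × 5.45 = 53.11 ft³/s
w_5 = (42.5 − 24.2)/2 = 9.15 ft; q_5 = 2.31 × 4.84 × 9.15 = 102.3 ft³/s
w_6 = (46.4 − 30.5)/2 = 7.95 ft; q_6 = 2.00 × 3.34 × 7.95 = 53.11 ft³/s
w_7 = (46.4 − 42.5)/2 = 1.95 ft; q_7 = 1.40 × 1.40 × 1.95 = 3.822 ft³/s
Q = Σ qᵢ = 374.8 ft³/s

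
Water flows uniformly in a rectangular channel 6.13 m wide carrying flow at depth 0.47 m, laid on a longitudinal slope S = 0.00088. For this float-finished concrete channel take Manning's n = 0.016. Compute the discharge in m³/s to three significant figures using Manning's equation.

2.94 m³/s

A = b·y = 6.13 × 0.47 = 2.881 m²
P = b + 2y = 6.13 + 2×0.47 = 7.070 m
R = A/P = 2.881/7.070 = 0.4075 m
Q = (1/n)·A·R^(2/3)·S^(1/2) = (1/0.016) × 2.881 × 0.4075^(2/3) × 0.00088^(1/2) = 2.936 m³/s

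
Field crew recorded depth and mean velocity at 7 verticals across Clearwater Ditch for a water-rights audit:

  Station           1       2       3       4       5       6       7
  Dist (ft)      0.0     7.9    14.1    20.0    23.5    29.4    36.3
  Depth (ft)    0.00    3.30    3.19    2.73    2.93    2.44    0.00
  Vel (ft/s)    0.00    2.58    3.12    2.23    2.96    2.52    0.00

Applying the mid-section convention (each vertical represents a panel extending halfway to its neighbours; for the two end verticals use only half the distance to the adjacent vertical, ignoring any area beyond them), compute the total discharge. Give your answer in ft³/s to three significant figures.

w_2 = (14.1 − 0.0)/2 = 7.05 ft; q_2 = 2.58 × 3.30 × 7.05 = 60.02 ft³/s
w_3 = (20.0 − 7.9)/2 = 6.05 ft; q_3 = 3.12 × 3.19 × 6.05 = 60.21 ft³/s
w_4 = (23.5 − 14.1)/2 = 4.7 ft; q_4 = 2.23 × 2.73 × 4.7 = 28.61 ft³/s
w_5 = (29.4 − 20.0)/2 = 4.7 ft; q_5 = 2.96 × 2.93 × 4.7 = 40.76 ft³/s
w_6 = (36.3 − 23.5)/2 = 6.4 ft; q_6 = 2.52 × 2.44 × 6.4 = 39.35 ft³/s
Stations 1, 7 contribute zero (depth or velocity is 0).
Q = Σ qᵢ = 229.0 ft³/s

229 ft³/s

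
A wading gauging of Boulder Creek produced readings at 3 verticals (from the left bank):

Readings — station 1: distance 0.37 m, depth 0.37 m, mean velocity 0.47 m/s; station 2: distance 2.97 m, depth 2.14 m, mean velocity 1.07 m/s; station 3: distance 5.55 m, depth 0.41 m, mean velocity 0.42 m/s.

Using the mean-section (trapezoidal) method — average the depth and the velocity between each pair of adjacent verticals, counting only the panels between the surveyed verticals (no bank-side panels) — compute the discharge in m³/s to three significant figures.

Panel 1-2: Δb = 2.6 m, d̄ = (0.37+2.14)/2 = 1.255, v̄ = (0.47+1.07)/2 = 0.77 → q = 2.6×1.255×0.77 = 2.513 m³/s
Panel 2-3: Δb = 2.58 m, d̄ = (2.14+0.41)/2 = 1.275, v̄ = (1.07+0.42)/2 = 0.745 → q = 2.58×1.275×0.745 = 2.451 m³/s
Q = Σ q = 4.963 m³/s

4.96 m³/s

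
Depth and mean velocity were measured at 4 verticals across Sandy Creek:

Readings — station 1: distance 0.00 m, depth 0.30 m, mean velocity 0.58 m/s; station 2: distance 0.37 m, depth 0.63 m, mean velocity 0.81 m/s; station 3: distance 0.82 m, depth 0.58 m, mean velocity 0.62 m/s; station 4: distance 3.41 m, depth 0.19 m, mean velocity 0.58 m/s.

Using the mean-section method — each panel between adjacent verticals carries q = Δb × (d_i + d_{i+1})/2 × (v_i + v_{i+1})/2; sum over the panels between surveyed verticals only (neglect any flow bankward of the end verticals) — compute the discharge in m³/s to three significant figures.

Panel 1-2: Δb = 0.37 m, d̄ = (0.30+0.63)/2 = 0.465, v̄ = (0.58+0.81)/2 = 0.695 → q = 0.37×0.465×0.695 = 0.1196 m³/s
Panel 2-3: Δb = 0.45 m, d̄ = (0.63+0.58)/2 = 0.605, v̄ = (0.81+0.62)/2 = 0.715 → q = 0.45×0.605×0.715 = 0.1947 m³/s
Panel 3-4: Δb = 2.59 m, d̄ = (0.58+0.19)/2 = 0.385, v̄ = (0.62+0.58)/2 = 0.6 → q = 2.59×0.385×0.6 = 0.5983 m³/s
Q = Σ q = 0.9125 m³/s

0.913 m³/s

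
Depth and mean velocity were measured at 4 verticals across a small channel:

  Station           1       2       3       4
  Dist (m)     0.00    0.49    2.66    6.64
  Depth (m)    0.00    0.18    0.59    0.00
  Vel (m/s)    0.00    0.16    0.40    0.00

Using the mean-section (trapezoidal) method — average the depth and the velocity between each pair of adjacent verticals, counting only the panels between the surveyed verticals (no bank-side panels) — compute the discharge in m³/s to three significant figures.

0.472 m³/s

Panel 1-2: Δb = 0.49 m, d̄ = (0.00+0.18)/2 = 0.09, v̄ = (0.00+0.16)/2 = 0.08 → q = 0.49×0.09×0.08 = 0.003528 m³/s
Panel 2-3: Δb = 2.17 m, d̄ = (0.18+0.59)/2 = 0.385, v̄ = (0.16+0.40)/2 = 0.28 → q = 2.17×0.385×0.28 = 0.2339 m³/s
Panel 3-4: Δb = 3.98 m, d̄ = (0.59+0.00)/2 = 0.295, v̄ = (0.40+0.00)/2 = 0.2 → q = 3.98×0.295×0.2 = 0.2348 m³/s
Q = Σ q = 0.4723 m³/s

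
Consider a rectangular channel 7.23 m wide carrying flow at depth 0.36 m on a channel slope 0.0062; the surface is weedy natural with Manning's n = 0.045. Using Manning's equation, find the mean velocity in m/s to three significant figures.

A = b·y = 7.23 × 0.36 = 2.603 m²
P = b + 2y = 7.23 + 2×0.36 = 7.950 m
R = A/P = 2.603/7.950 = 0.3274 m
Q = (1/n)·A·R^(2/3)·S^(1/2) = (1/0.045) × 2.603 × 0.3274^(2/3) × 0.0062^(1/2) = 2.163 m³/s
V = Q/A = 2.163/2.603 = 0.8312 m/s

0.831 m/s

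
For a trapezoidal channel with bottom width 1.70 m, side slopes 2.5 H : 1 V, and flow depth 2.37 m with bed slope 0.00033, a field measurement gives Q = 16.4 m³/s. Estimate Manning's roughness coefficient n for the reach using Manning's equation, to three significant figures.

A = (b + z·y)·y = (1.70 + 2.5×2.37)×2.37 = 18.07 m²
P = b + 2y√(1+z²) = 1.70 + 2×2.37×√(1+2.5²) = 14.46 m
R = A/P = 18.07/14.46 = 1.249 m
n = (1/Q)·A·R^(2/3)·S^(1/2) = (1/16.4) × 18.07 × 1.160 × 0.01817 = 0.02322

0.0232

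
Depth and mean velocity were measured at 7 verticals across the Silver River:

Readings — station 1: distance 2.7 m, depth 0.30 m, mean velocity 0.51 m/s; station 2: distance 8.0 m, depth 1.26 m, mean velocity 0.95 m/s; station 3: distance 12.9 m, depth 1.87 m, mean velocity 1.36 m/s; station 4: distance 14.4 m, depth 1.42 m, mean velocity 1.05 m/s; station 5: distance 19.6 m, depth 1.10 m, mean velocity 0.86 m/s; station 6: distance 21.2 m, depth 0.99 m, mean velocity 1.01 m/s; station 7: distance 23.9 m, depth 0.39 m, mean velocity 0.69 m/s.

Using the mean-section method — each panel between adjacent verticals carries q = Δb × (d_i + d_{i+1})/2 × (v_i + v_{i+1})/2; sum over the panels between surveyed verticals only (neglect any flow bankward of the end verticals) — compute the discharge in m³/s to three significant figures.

24.3 m³/s

Panel 1-2: Δb = 5.3 m, d̄ = (0.30+1.26)/2 = 0.78, v̄ = (0.51+0.95)/2 = 0.73 → q = 5.3×0.78×0.73 = 3.018 m³/s
Panel 2-3: Δb = 4.9 m, d̄ = (1.26+1.87)/2 = 1.565, v̄ = (0.95+1.36)/2 = 1.155 → q = 4.9×1.565×1.155 = 8.857 m³/s
Panel 3-4: Δb = 1.5 m, d̄ = (1.87+1.42)/2 = 1.645, v̄ = (1.36+1.05)/2 = 1.205 → q = 1.5×1.645×1.205 = 2.973 m³/s
Panel 4-5: Δb = 5.2 m, d̄ = (1.42+1.10)/2 = 1.26, v̄ = (1.05+0.86)/2 = 0.955 → q = 5.2×1.26×0.955 = 6.257 m³/s
Panel 5-6: Δb = 1.6 m, d̄ = (1.10+0.99)/2 = 1.045, v̄ = (0.86+1.01)/2 = 0.935 → q = 1.6×1.045×0.935 = 1.563 m³/s
Panel 6-7: Δb = 2.7 m, d̄ = (0.99+0.39)/2 = 0.69, v̄ = (1.01+0.69)/2 = 0.85 → q = 2.7×0.69×0.85 = 1.584 m³/s
Q = Σ q = 24.25 m³/s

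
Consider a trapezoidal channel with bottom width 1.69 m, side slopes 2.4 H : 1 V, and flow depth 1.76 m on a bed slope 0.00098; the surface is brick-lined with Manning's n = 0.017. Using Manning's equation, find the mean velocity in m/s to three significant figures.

1.79 m/s

A = (b + z·y)·y = (1.69 + 2.4×1.76)×1.76 = 10.41 m²
P = b + 2y√(1+z²) = 1.69 + 2×1.76×√(1+2.4²) = 10.84 m
R = A/P = 10.41/10.84 = 0.9600 m
Q = (1/n)·A·R^(2/3)·S^(1/2) = (1/0.017) × 10.41 × 0.9600^(2/3) × 0.00098^(1/2) = 18.65 m³/s
V = Q/A = 18.65/10.41 = 1.792 m/s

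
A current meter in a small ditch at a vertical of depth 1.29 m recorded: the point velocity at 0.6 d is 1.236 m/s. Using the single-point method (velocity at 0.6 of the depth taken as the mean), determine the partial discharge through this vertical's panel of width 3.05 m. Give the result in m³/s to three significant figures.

v̄ = v₀.₆ = 1.236 m/s
q = v̄ × d × w = 1.236 × 1.29 × 3.05 = 4.863 m³/s

4.86 m³/s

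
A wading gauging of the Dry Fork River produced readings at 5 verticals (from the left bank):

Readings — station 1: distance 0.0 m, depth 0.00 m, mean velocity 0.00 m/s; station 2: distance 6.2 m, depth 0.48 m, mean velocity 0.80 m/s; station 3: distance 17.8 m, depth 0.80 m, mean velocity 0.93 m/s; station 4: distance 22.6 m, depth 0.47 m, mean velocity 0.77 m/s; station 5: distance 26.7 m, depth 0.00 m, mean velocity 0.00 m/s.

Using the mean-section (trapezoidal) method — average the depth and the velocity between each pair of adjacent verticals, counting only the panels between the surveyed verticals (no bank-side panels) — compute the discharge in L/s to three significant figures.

Panel 1-2: Δb = 6.2 m, d̄ = (0.00+0.48)/2 = 0.24, v̄ = (0.00+0.80)/2 = 0.4 → q = 6.2×0.24×0.4 = 0.5952 m³/s
Panel 2-3: Δb = 11.6 m, d̄ = (0.48+0.80)/2 = 0.64, v̄ = (0.80+0.93)/2 = 0.865 → q = 11.6×0.64×0.865 = 6.422 m³/s
Panel 3-4: Δb = 4.8 m, d̄ = (0.80+0.47)/2 = 0.635, v̄ = (0.93+0.77)/2 = 0.85 → q = 4.8×0.635×0.85 = 2.591 m³/s
Panel 4-5: Δb = 4.1 m, d̄ = (0.47+0.00)/2 = 0.235, v̄ = (0.77+0.00)/2 = 0.385 → q = 4.1×0.235×0.385 = 0.3709 m³/s
Q = Σ q = 9.979 m³/s
= 9.979 × 1000 = 9979 L/s

9980 L/s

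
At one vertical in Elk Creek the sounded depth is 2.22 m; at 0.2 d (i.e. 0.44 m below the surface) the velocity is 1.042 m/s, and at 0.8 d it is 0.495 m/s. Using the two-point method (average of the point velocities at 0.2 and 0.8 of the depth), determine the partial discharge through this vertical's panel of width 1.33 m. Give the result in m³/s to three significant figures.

2.27 m³/s

v̄ = (1.042 + 0.495) / 2 = 0.7685 m/s
q = v̄ × d × w = 0.7685 × 2.22 × 1.33 = 2.269 m³/s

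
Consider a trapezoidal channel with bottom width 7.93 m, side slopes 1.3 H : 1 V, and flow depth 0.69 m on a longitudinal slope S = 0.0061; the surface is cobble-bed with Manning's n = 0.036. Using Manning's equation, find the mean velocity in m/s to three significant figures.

1.54 m/s

A = (b + z·y)·y = (7.93 + 1.3×0.69)×0.69 = 6.091 m²
P = b + 2y√(1+z²) = 7.93 + 2×0.69×√(1+1.3²) = 10.19 m
R = A/P = 6.091/10.19 = 0.5975 m
Q = (1/n)·A·R^(2/3)·S^(1/2) = (1/0.036) × 6.091 × 0.5975^(2/3) × 0.0061^(1/2) = 9.374 m³/s
V = Q/A = 9.374/6.091 = 1.539 m/s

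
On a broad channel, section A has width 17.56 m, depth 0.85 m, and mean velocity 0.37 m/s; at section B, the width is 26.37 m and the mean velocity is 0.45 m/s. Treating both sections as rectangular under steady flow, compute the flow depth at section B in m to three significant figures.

0.465 m

Q = A₁V₁ = (17.56×0.85) × 0.37 = 5.523 m³/s
d₂ = Q/(b₂ V₂) = 5.523/(26.37×0.45) = 0.4654 m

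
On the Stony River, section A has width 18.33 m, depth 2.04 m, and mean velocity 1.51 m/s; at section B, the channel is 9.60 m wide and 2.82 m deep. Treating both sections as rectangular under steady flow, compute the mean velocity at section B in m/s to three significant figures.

Q = A₁V₁ = (18.33×2.04) × 1.51 = 56.46 m³/s
A₂ = 9.60 × 2.82 = 27.07 m²
V₂ = Q/A₂ = 56.46/27.07 = 2.086 m/s

2.09 m/s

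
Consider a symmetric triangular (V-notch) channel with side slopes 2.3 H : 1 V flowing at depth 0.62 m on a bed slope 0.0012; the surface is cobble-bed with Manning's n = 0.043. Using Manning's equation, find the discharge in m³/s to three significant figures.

A = z·y² = 2.3×0.62² = 0.8841 m²
P = 2y√(1+z²) = 2×0.62×√(1+2.3²) = 3.110 m
R = A/P = 0.8841/3.110 = 0.2843 m
Q = (1/n)·A·R^(2/3)·S^(1/2) = (1/0.043) × 0.8841 × 0.2843^(2/3) × 0.0012^(1/2) = 0.3079 m³/s

0.308 m³/s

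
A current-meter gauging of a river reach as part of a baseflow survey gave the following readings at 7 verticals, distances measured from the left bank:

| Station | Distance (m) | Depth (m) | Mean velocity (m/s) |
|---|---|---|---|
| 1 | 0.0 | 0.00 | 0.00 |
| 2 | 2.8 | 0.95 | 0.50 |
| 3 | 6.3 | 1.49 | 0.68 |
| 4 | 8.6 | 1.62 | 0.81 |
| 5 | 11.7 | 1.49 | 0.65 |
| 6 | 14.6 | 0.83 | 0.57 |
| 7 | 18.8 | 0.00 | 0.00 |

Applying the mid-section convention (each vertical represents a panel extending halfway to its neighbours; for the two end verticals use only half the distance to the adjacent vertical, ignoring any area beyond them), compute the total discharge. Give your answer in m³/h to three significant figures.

45200 m³/h

w_2 = (6.3 − 0.0)/2 = 3.15 m; q_2 = 0.50 × 0.95 × 3.15 = 1.496 m³/s
w_3 = (8.6 − 2.8)/2 = 2.9 m; q_3 = 0.68 × 1.49 × 2.9 = 2.938 m³/s
w_4 = (11.7 − 6.3)/2 = 2.7 m; q_4 = 0.81 × 1.62 × 2.7 = 3.543 m³/s
w_5 = (14.6 − 8.6)/2 = 3 m; q_5 = 0.65 × 1.49 × 3 = 2.906 m³/s
w_6 = (18.8 − 11.7)/2 = 3.55 m; q_6 = 0.57 × 0.83 × 3.55 = 1.680 m³/s
Stations 1, 7 contribute zero (depth or velocity is 0).
Q = Σ qᵢ = 12.56 m³/s
= 12.56 × 3600 = 45220 m³/h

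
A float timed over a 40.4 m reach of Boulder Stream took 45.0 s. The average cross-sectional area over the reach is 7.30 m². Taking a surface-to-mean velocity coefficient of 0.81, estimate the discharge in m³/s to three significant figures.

5.31 m³/s

v_surface = L / t̄ = 40.4 / 45 = 0.8978 m/s
v_mean = 0.81 × 0.8978 = 0.7272 m/s
Q = A × v_mean = 7.30 × 0.7272 = 5.309 m³/s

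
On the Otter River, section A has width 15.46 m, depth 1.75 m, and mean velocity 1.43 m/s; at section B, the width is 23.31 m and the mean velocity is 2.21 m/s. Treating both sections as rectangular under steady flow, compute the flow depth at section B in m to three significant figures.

0.751 m

Q = A₁V₁ = (15.46×1.75) × 1.43 = 38.69 m³/s
d₂ = Q/(b₂ V₂) = 38.69/(23.31×2.21) = 0.7510 m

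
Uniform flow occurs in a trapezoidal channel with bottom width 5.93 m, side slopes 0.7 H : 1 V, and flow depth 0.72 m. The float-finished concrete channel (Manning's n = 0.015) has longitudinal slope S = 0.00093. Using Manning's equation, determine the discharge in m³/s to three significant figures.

A = (b + z·y)·y = (5.93 + 0.7×0.72)×0.72 = 4.632 m²
P = b + 2y√(1+z²) = 5.93 + 2×0.72×√(1+0.7²) = 7.688 m
R = A/P = 4.632/7.688 = 0.6026 m
Q = (1/n)·A·R^(2/3)·S^(1/2) = (1/0.015) × 4.632 × 0.6026^(2/3) × 0.00093^(1/2) = 6.719 m³/s

6.72 m³/s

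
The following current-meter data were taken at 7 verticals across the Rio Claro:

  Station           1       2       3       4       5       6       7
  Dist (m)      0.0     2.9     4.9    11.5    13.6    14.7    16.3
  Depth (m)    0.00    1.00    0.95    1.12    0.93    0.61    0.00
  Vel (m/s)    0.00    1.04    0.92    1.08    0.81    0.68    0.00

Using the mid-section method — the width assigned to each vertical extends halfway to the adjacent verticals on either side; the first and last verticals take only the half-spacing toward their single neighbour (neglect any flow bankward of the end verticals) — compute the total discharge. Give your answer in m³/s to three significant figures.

13.3 m³/s

w_2 = (4.9 − 0.0)/2 = 2.45 m; q_2 = 1.04 × 1.00 × 2.45 = 2.548 m³/s
w_3 = (11.5 − 2.9)/2 = 4.3 m; q_3 = 0.92 × 0.95 × 4.3 = 3.758 m³/s
w_4 = (13.6 − 4.9)/2 = 4.35 m; q_4 = 1.08 × 1.12 × 4.35 = 5.262 m³/s
w_5 = (14.7 − 11.5)/2 = 1.6 m; q_5 = 0.81 × 0.93 × 1.6 = 1.205 m³/s
w_6 = (16.3 − 13.6)/2 = 1.35 m; q_6 = 0.68 × 0.61 × 1.35 = 0.5600 m³/s
Stations 1, 7 contribute zero (depth or velocity is 0).
Q = Σ qᵢ = 13.33 m³/s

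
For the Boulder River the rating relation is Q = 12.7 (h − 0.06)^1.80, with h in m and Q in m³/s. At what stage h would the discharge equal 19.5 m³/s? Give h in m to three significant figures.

h − h₀ = (Q/C)^(1/b) = (19.5/12.7)^(1/1.80) = 1.269 m
h = 0.06 + 1.269 = 1.329 m

1.33 m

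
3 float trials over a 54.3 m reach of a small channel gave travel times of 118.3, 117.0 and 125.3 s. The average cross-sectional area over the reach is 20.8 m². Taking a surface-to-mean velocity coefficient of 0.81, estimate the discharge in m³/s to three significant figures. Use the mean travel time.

t̄ = (118.3 + 117.0 + 125.3) / 3 = 120.2 s
v_surface = L / t̄ = 54.3 / 120.2 = 0.4517 m/s
v_mean = 0.81 × 0.4517 = 0.3659 m/s
Q = A × v_mean = 20.8 × 0.3659 = 7.611 m³/s

7.61 m³/s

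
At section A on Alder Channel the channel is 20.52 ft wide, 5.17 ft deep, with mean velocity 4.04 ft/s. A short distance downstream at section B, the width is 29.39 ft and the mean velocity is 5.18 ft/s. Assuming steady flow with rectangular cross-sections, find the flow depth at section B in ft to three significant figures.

Q = A₁V₁ = (20.52×5.17) × 4.04 = 428.6 ft³/s
d₂ = Q/(b₂ V₂) = 428.6/(29.39×5.18) = 2.815 ft

2.82 ft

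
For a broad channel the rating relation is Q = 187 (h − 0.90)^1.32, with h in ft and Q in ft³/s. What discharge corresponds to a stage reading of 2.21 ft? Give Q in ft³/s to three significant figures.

267 ft³/s

Q = 187 × (2.21 − 0.90)^1.32 = 187 × 1.31^1.32 = 267.1 ft³/s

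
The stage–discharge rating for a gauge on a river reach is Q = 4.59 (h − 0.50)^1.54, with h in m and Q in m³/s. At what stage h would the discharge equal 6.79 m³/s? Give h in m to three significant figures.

1.79 m

h − h₀ = (Q/C)^(1/b) = (6.79/4.59)^(1/1.54) = 1.290 m
h = 0.50 + 1.290 = 1.790 m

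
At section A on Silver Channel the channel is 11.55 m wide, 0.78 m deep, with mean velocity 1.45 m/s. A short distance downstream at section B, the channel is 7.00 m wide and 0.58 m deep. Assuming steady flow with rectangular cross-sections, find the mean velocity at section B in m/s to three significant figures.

Q = A₁V₁ = (11.55×0.78) × 1.45 = 13.06 m³/s
A₂ = 7.00 × 0.58 = 4.060 m²
V₂ = Q/A₂ = 13.06/4.060 = 3.218 m/s

3.22 m/s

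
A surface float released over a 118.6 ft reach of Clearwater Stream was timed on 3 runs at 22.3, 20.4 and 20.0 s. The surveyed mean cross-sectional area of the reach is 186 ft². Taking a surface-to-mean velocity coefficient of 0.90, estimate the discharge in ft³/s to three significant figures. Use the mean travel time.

950 ft³/s

t̄ = (22.3 + 20.4 + 20.0) / 3 = 20.9 s
v_surface = L / t̄ = 118.6 / 20.9 = 5.675 ft/s
v_mean = 0.90 × 5.675 = 5.107 ft/s
Q = A × v_mean = 186 × 5.107 = 949.9 ft³/s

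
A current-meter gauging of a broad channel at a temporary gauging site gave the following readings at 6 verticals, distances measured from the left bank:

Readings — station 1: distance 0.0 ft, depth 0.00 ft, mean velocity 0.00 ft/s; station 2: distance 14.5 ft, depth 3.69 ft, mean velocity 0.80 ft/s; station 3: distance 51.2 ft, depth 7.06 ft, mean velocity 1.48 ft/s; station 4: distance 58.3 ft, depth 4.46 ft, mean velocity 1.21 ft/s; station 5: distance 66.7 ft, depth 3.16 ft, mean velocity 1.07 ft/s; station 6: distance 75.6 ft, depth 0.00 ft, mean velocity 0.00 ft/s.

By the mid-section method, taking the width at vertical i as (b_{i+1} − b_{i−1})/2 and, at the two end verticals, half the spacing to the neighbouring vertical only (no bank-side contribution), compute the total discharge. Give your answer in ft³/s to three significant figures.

w_2 = (51.2 − 0.0)/2 = 25.6 ft; q_2 = 0.80 × 3.69 × 25.6 = 75.57 ft³/s
w_3 = (58.3 − 14.5)/2 = 21.9 ft; q_3 = 1.48 × 7.06 × 21.9 = 228.8 ft³/s
w_4 = (66.7 − 51.2)/2 = 7.75 ft; q_4 = 1.21 × 4.46 × 7.75 = 41.82 ft³/s
w_5 = (75.6 − 58.3)/2 = 8.65 ft; q_5 = 1.07 × 3.16 × 8.65 = 29.25 ft³/s
Stations 1, 6 contribute zero (depth or velocity is 0).
Q = Σ qᵢ = 375.5 ft³/s

375 ft³/s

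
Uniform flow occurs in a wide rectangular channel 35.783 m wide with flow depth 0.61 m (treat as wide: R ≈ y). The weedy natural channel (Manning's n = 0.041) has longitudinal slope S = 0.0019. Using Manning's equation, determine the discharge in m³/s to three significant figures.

A = b·y = 35.783 × 0.61 = 21.83 m²
Wide channel: R ≈ y = 0.61 m
Q = (1/n)·A·R^(2/3)·S^(1/2) = (1/0.041) × 21.83 × 0.6100^(2/3) × 0.0019^(1/2) = 16.69 m³/s

16.7 m³/s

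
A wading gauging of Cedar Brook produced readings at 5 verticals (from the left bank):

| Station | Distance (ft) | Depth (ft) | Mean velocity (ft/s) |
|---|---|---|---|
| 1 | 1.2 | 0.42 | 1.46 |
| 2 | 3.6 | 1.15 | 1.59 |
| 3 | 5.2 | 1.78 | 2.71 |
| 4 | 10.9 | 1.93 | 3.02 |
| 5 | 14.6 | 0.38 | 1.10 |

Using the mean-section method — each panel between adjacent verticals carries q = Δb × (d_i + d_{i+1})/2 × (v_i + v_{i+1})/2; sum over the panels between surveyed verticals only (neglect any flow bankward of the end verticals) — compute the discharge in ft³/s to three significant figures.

Panel 1-2: Δb = 2.4 ft, d̄ = (0.42+1.15)/2 = 0.785, v̄ = (1.46+1.59)/2 = 1.525 → q = 2.4×0.785×1.525 = 2.873 ft³/s
Panel 2-3: Δb = 1.6 ft, d̄ = (1.15+1.78)/2 = 1.465, v̄ = (1.59+2.71)/2 = 2.15 → q = 1.6×1.465×2.15 = 5.040 ft³/s
Panel 3-4: Δb = 5.7 ft, d̄ = (1.78+1.93)/2 = 1.855, v̄ = (2.71+3.02)/2 = 2.865 → q = 5.7×1.855×2.865 = 30.29 ft³/s
Panel 4-5: Δb = 3.7 ft, d̄ = (1.93+0.38)/2 = 1.155, v̄ = (3.02+1.10)/2 = 2.06 → q = 3.7×1.155×2.06 = 8.803 ft³/s
Q = Σ q = 47.01 ft³/s

47.0 ft³/s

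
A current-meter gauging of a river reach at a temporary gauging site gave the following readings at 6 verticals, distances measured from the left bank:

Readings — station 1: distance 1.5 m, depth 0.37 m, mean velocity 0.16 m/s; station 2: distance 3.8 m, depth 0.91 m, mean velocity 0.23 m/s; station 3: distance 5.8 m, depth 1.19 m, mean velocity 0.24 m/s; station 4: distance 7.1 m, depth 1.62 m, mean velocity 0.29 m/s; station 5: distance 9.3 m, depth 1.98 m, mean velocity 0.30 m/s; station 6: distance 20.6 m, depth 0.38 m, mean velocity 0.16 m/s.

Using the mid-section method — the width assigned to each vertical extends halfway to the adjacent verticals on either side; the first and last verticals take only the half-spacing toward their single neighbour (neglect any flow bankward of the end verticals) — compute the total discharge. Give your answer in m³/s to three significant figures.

w_1 = (3.8 − 1.5)/2 = 1.15 m; q_1 = 0.16 × 0.37 × 1.15 = 0.06808 m³/s
w_2 = (5.8 − 1.5)/2 = 2.15 m; q_2 = 0.23 × 0.91 × 2.15 = 0.4500 m³/s
w_3 = (7.1 − 3.8)/2 = 1.65 m; q_3 = 0.24 × 1.19 × 1.65 = 0.4712 m³/s
w_4 = (9.3 − 5.8)/2 = 1.75 m; q_4 = 0.29 × 1.62 × 1.75 = 0.8222 m³/s
w_5 = (20.6 − 7.1)/2 = 6.75 m; q_5 = 0.30 × 1.98 × 6.75 = 4.010 m³/s
w_6 = (20.6 − 9.3)/2 = 5.65 m; q_6 = 0.16 × 0.38 × 5.65 = 0.3435 m³/s
Q = Σ qᵢ = 6.164 m³/s

6.16 m³/s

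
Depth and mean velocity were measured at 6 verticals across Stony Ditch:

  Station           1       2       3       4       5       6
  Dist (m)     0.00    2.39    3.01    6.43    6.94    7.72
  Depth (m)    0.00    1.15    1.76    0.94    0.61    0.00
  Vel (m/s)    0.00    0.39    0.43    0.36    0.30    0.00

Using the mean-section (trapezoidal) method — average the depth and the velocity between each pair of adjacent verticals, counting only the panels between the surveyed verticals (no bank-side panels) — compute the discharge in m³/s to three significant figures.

2.63 m³/s

Panel 1-2: Δb = 2.39 m, d̄ = (0.00+1.15)/2 = 0.575, v̄ = (0.00+0.39)/2 = 0.195 → q = 2.39×0.575×0.195 = 0.2680 m³/s
Panel 2-3: Δb = 0.62 m, d̄ = (1.15+1.76)/2 = 1.455, v̄ = (0.39+0.43)/2 = 0.41 → q = 0.62×1.455×0.41 = 0.3699 m³/s
Panel 3-4: Δb = 3.42 m, d̄ = (1.76+0.94)/2 = 1.35, v̄ = (0.43+0.36)/2 = 0.395 → q = 3.42×1.35×0.395 = 1.824 m³/s
Panel 4-5: Δb = 0.51 m, d̄ = (0.94+0.61)/2 = 0.775, v̄ = (0.36+0.30)/2 = 0.33 → q = 0.51×0.775×0.33 = 0.1304 m³/s
Panel 5-6: Δb = 0.78 m, d̄ = (0.61+0.00)/2 = 0.305, v̄ = (0.30+0.00)/2 = 0.15 → q = 0.78×0.305×0.15 = 0.03569 m³/s
Q = Σ q = 2.628 m³/s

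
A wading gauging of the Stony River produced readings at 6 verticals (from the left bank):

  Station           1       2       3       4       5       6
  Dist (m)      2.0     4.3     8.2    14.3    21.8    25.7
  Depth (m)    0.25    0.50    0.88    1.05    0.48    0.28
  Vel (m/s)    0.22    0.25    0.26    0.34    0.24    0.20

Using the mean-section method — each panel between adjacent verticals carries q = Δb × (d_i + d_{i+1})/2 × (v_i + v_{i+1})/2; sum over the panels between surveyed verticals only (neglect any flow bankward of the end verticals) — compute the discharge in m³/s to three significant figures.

4.64 m³/s

Panel 1-2: Δb = 2.3 m, d̄ = (0.25+0.50)/2 = 0.375, v̄ = (0.22+0.25)/2 = 0.235 → q = 2.3×0.375×0.235 = 0.2027 m³/s
Panel 2-3: Δb = 3.9 m, d̄ = (0.50+0.88)/2 = 0.69, v̄ = (0.25+0.26)/2 = 0.255 → q = 3.9×0.69×0.255 = 0.6862 m³/s
Panel 3-4: Δb = 6.1 m, d̄ = (0.88+1.05)/2 = 0.965, v̄ = (0.26+0.34)/2 = 0.3 → q = 6.1×0.965×0.3 = 1.766 m³/s
Panel 4-5: Δb = 7.5 m, d̄ = (1.05+0.48)/2 = 0.765, v̄ = (0.34+0.24)/2 = 0.29 → q = 7.5×0.765×0.29 = 1.664 m³/s
Panel 5-6: Δb = 3.9 m, d̄ = (0.48+0.28)/2 = 0.38, v̄ = (0.24+0.20)/2 = 0.22 → q = 3.9×0.38×0.22 = 0.3260 m³/s
Q = Σ q = 4.645 m³/s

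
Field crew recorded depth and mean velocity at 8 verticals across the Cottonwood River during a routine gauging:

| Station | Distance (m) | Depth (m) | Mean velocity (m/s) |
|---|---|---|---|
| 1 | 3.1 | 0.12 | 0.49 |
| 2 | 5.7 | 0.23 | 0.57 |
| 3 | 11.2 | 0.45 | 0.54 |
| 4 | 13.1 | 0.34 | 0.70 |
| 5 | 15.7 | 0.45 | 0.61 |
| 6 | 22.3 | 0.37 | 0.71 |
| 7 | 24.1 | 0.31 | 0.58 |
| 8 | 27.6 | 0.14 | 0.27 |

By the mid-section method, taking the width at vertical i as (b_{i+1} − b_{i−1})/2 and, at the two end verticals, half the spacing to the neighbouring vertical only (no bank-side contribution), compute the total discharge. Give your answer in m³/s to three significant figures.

w_1 = (5.7 − 3.1)/2 = 1.3 m; q_1 = 0.49 × 0.12 × 1.3 = 0.07644 m³/s
w_2 = (11.2 − 3.1)/2 = 4.05 m; q_2 = 0.57 × 0.23 × 4.05 = 0.5310 m³/s
w_3 = (13.1 − 5.7)/2 = 3.7 m; q_3 = 0.54 × 0.45 × 3.7 = 0.8991 m³/s
w_4 = (15.7 − 11.2)/2 = 2.25 m; q_4 = 0.70 × 0.34 × 2.25 = 0.5355 m³/s
w_5 = (22.3 − 13.1)/2 = 4.6 m; q_5 = 0.61 × 0.45 × 4.6 = 1.263 m³/s
w_6 = (24.1 − 15.7)/2 = 4.2 m; q_6 = 0.71 × 0.37 × 4.2 = 1.103 m³/s
w_7 = (27.6 − 22.3)/2 = 2.65 m; q_7 = 0.58 × 0.31 × 2.65 = 0.4765 m³/s
w_8 = (27.6 − 24.1)/2 = 1.75 m; q_8 = 0.27 × 0.14 × 1.75 = 0.06615 m³/s
Q = Σ qᵢ = 4.951 m³/s

4.95 m³/s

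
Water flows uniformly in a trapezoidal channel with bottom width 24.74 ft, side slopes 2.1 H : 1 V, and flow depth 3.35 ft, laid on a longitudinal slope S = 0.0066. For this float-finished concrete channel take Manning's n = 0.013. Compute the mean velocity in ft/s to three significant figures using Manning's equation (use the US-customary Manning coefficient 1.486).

A = (b + z·y)·y = (24.74 + 2.1×3.35)×3.35 = 106.4 ft²
P = b + 2y√(1+z²) = 24.74 + 2×3.35×√(1+2.1²) = 40.32 ft
R = A/P = 106.4/40.32 = 2.640 ft
Q = (1.486/n)·A·R^(2/3)·S^(1/2) = (1.486/0.013) × 106.4 × 2.640^(2/3) × 0.0066^(1/2) = 1888 ft³/s
V = Q/A = 1888/106.4 = 17.74 ft/s

17.7 ft/s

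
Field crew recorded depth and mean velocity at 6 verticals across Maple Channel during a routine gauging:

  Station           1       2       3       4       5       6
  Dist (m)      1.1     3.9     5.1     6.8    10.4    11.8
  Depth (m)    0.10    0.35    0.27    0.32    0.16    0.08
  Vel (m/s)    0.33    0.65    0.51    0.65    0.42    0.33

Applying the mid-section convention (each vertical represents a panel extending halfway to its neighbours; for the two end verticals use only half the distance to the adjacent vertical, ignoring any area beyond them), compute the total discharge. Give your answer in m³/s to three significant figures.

1.44 m³/s

w_1 = (3.9 − 1.1)/2 = 1.4 m; q_1 = 0.33 × 0.10 × 1.4 = 0.04620 m³/s
w_2 = (5.1 − 1.1)/2 = 2 m; q_2 = 0.65 × 0.35 × 2 = 0.4550 m³/s
w_3 = (6.8 − 3.9)/2 = 1.45 m; q_3 = 0.51 × 0.27 × 1.45 = 0.1997 m³/s
w_4 = (10.4 − 5.1)/2 = 2.65 m; q_4 = 0.65 × 0.32 × 2.65 = 0.5512 m³/s
w_5 = (11.8 − 6.8)/2 = 2.5 m; q_5 = 0.42 × 0.16 × 2.5 = 0.1680 m³/s
w_6 = (11.8 − 10.4)/2 = 0.7 m; q_6 = 0.33 × 0.08 × 0.7 = 0.01848 m³/s
Q = Σ qᵢ = 1.439 m³/s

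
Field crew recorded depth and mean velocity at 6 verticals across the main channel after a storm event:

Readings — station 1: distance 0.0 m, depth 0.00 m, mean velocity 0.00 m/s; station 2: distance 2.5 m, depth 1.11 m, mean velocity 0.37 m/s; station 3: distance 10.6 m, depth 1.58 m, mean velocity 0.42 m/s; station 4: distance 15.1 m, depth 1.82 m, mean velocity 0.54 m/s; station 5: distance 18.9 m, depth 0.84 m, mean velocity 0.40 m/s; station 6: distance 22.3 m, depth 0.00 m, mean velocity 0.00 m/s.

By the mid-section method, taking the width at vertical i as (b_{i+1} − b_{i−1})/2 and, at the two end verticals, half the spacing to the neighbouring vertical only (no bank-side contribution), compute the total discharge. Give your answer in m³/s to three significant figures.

11.6 m³/s

w_2 = (10.6 − 0.0)/2 = 5.3 m; q_2 = 0.37 × 1.11 × 5.3 = 2.177 m³/s
w_3 = (15.1 − 2.5)/2 = 6.3 m; q_3 = 0.42 × 1.58 × 6.3 = 4.181 m³/s
w_4 = (18.9 − 10.6)/2 = 4.15 m; q_4 = 0.54 × 1.82 × 4.15 = 4.079 m³/s
w_5 = (22.3 − 15.1)/2 = 3.6 m; q_5 = 0.40 × 0.84 × 3.6 = 1.210 m³/s
Stations 1, 6 contribute zero (depth or velocity is 0).
Q = Σ qᵢ = 11.65 m³/s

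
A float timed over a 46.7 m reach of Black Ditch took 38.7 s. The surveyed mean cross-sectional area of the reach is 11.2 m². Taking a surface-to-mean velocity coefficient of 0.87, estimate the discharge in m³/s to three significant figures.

11.8 m³/s

v_surface = L / t̄ = 46.7 / 38.7 = 1.207 m/s
v_mean = 0.87 × 1.207 = 1.050 m/s
Q = A × v_mean = 11.2 × 1.050 = 11.76 m³/s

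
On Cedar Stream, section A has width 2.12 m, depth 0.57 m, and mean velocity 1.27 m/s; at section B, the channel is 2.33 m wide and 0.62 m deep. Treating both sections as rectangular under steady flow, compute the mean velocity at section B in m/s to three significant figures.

Q = A₁V₁ = (2.12×0.57) × 1.27 = 1.535 m³/s
A₂ = 2.33 × 0.62 = 1.445 m²
V₂ = Q/A₂ = 1.535/1.445 = 1.062 m/s

1.06 m/s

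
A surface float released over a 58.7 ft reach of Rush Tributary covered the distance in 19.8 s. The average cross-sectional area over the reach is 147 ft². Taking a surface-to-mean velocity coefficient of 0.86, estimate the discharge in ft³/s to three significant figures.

v_surface = L / t̄ = 58.7 / 19.8 = 2.965 ft/s
v_mean = 0.86 × 2.965 = 2.550 ft/s
Q = A × v_mean = 147 × 2.550 = 374.8 ft³/s

375 ft³/s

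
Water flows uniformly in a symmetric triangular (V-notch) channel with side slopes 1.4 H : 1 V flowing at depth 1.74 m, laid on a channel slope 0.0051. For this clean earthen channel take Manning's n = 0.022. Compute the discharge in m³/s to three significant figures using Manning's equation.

A = z·y² = 1.4×1.74² = 4.239 m²
P = 2y√(1+z²) = 2×1.74×√(1+1.4²) = 5.987 m
R = A/P = 4.239/5.987 = 0.7079 m
Q = (1/n)·A·R^(2/3)·S^(1/2) = (1/0.022) × 4.239 × 0.7079^(2/3) × 0.0051^(1/2) = 10.93 m³/s

10.9 m³/s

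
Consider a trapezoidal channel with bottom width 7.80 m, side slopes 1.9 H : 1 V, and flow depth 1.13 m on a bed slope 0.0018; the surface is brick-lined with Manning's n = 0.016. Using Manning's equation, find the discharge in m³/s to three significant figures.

A = (b + z·y)·y = (7.80 + 1.9×1.13)×1.13 = 11.24 m²
P = b + 2y√(1+z²) = 7.80 + 2×1.13×√(1+1.9²) = 12.65 m
R = A/P = 11.24/12.65 = 0.8884 m
Q = (1/n)·A·R^(2/3)·S^(1/2) = (1/0.016) × 11.24 × 0.8884^(2/3) × 0.0018^(1/2) = 27.54 m³/s

27.5 m³/s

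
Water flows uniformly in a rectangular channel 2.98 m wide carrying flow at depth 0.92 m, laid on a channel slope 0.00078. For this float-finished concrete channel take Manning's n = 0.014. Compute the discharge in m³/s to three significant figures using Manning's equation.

A = b·y = 2.98 × 0.92 = 2.742 m²
P = b + 2y = 2.98 + 2×0.92 = 4.820 m
R = A/P = 2.742/4.820 = 0.5688 m
Q = (1/n)·A·R^(2/3)·S^(1/2) = (1/0.014) × 2.742 × 0.5688^(2/3) × 0.00078^(1/2) = 3.755 m³/s

3.75 m³/s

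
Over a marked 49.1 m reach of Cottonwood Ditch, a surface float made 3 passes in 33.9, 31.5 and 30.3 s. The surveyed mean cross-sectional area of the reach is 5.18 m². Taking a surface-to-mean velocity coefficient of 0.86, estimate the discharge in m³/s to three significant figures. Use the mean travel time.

t̄ = (33.9 + 31.5 + 30.3) / 3 = 31.9 s
v_surface = L / t̄ = 49.1 / 31.9 = 1.539 m/s
v_mean = 0.86 × 1.539 = 1.324 m/s
Q = A × v_mean = 5.18 × 1.324 = 6.857 m³/s

6.86 m³/s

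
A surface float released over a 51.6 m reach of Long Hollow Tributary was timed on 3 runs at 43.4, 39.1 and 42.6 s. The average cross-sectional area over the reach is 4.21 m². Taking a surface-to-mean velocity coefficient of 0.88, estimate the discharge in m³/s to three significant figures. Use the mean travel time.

4.58 m³/s

t̄ = (43.4 + 39.1 + 42.6) / 3 = 41.7 s
v_surface = L / t̄ = 51.6 / 41.7 = 1.237 m/s
v_mean = 0.88 × 1.237 = 1.089 m/s
Q = A × v_mean = 4.21 × 1.089 = 4.584 m³/s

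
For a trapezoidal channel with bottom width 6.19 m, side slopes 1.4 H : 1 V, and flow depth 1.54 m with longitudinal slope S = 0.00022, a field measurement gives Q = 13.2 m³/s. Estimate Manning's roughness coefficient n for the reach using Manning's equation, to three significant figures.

A = (b + z·y)·y = (6.19 + 1.4×1.54)×1.54 = 12.85 m²
P = b + 2y√(1+z²) = 6.19 + 2×1.54×√(1+1.4²) = 11.49 m
R = A/P = 12.85/11.49 = 1.119 m
n = (1/Q)·A·R^(2/3)·S^(1/2) = (1/13.2) × 12.85 × 1.078 × 0.01483 = 0.01556

0.0156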